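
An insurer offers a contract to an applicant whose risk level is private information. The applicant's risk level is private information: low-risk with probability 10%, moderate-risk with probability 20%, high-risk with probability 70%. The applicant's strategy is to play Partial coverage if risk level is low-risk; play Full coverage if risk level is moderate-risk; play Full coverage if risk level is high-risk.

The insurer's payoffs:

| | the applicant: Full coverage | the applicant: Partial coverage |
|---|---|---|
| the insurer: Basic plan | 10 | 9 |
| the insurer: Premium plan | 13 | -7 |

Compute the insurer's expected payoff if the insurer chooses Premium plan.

11

E[Premium plan] = 0.1·(-7) + 0.2·13 + 0.7·13 = (-0.7) + 2.6 + 9.1 = 11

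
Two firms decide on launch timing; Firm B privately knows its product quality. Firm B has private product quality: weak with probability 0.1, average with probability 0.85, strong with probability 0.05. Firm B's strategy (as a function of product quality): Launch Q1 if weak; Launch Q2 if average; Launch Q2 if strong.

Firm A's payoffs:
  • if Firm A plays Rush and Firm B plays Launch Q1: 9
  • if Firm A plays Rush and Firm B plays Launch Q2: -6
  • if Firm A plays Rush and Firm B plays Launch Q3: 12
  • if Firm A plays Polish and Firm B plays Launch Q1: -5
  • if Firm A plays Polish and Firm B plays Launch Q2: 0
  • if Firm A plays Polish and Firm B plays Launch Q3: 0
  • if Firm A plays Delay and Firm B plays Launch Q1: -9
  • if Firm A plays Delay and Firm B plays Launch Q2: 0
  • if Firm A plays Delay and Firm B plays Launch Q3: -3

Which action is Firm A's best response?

E[Rush] = 0.1·(9) + 0.85·(-6) + 0.05·(-6) = -4.5
E[Polish] = 0.1·(-5) + 0.85·(0) + 0.05·(0) = -0.5
E[Delay] = 0.1·(-9) + 0.85·(0) + 0.05·(0) = -0.9
Best response: Polish (-0.5 is the largest).

Polish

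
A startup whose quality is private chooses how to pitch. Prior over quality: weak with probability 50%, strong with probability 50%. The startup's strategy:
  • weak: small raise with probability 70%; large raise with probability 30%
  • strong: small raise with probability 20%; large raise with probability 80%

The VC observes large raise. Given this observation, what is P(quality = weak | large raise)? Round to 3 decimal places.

P(large raise) = 0.5·0.3 + 0.5·0.8 = 0.55
P(weak | large raise) = (0.5·0.3) / 0.55 = 0.15 / 0.55 = 0.272727

0.273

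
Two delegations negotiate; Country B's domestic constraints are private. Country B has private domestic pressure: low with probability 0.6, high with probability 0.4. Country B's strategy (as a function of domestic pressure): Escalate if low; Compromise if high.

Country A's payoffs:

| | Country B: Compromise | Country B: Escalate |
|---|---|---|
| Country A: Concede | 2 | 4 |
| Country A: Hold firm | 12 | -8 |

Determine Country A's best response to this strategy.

E[Concede] = 0.6·(4) + 0.4·(2) = 3.2
E[Hold firm] = 0.6·(-8) + 0.4·(12) = 0
Best response: Concede (3.2 is the largest).

Concede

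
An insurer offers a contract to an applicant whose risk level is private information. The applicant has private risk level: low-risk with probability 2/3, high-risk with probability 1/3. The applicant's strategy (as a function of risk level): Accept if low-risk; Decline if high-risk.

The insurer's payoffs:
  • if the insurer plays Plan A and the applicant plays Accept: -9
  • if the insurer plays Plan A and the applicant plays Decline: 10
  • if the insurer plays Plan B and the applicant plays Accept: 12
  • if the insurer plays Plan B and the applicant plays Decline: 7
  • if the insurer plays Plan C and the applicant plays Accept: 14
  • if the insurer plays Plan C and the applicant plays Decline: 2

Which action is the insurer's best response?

E[Plan A] = 2/3·(-9) + 1/3·(10) = -8/3
E[Plan B] = 2/3·(12) + 1/3·(7) = 31/3
E[Plan C] = 2/3·(14) + 1/3·(2) = 10
Best response: Plan B (31/3 is the largest).

Plan B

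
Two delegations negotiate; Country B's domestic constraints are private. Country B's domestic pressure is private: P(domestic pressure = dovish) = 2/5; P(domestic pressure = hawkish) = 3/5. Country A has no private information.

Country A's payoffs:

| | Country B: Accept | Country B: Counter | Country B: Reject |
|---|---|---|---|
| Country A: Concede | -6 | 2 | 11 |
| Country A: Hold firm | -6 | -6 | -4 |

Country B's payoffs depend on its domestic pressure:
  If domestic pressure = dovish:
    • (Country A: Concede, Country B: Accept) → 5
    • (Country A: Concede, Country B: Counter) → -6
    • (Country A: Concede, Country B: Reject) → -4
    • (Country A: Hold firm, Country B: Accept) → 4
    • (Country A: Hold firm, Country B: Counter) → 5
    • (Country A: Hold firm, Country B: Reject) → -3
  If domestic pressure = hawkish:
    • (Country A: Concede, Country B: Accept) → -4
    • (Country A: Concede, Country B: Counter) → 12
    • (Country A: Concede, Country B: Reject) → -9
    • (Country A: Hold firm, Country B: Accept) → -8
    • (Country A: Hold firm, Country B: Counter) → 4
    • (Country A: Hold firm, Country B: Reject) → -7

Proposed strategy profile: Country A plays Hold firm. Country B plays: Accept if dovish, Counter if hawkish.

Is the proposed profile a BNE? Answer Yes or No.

No

Country A plays Hold firm: E[Hold firm] = 2/5·(-6) + 3/5·(-6) = -6; E[Concede] = -6/5. Not best-responding. ✗
Country B (domestic pressure dovish), facing Hold firm: Accept gives 4, Counter gives 5, Reject gives -3. Proposed Accept is not best — profitable deviation exists. ✗
Country B (domestic pressure hawkish), facing Hold firm: Accept gives -8, Counter gives 4, Reject gives -7. Proposed Counter is best. ✓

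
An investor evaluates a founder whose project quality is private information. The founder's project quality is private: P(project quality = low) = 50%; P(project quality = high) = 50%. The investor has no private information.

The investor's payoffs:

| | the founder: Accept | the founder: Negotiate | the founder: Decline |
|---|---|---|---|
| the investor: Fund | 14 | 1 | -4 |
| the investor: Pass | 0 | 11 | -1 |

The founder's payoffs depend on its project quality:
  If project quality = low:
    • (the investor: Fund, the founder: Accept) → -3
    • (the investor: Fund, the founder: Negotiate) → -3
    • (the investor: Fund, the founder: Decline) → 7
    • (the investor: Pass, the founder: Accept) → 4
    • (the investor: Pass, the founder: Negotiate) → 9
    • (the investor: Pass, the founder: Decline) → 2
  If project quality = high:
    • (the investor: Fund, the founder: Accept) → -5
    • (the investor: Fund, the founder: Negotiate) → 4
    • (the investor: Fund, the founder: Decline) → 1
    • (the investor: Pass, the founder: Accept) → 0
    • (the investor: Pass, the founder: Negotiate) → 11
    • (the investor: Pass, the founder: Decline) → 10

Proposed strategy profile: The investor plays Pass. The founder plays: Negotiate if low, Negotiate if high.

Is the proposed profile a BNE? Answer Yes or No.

A profile is a BNE iff every type of every player is best-responding given beliefs about the other side.
The investor plays Pass: E[Pass] = 0.5·(11) + 0.5·(11) = 11; E[Fund] = 1. Best-responding. ✓
The founder (project quality low), facing Pass: Accept gives 4, Negotiate gives 9, Decline gives 2. Proposed Negotiate is best. ✓
The founder (project quality high), facing Pass: Accept gives 0, Negotiate gives 11, Decline gives 10. Proposed Negotiate is best. ✓

Yes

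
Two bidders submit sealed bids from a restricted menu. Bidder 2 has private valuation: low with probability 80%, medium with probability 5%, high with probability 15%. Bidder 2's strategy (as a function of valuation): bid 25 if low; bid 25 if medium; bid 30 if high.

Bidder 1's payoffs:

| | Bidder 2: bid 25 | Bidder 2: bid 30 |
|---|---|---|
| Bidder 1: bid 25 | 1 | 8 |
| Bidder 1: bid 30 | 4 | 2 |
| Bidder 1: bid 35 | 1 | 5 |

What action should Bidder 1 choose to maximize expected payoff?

bid 30

E[bid 25] = 0.8·(1) + 0.05·(1) + 0.15·(8) = 2.05
E[bid 30] = 0.8·(4) + 0.05·(4) + 0.15·(2) = 3.7
E[bid 35] = 0.8·(1) + 0.05·(1) + 0.15·(5) = 1.6
Best response: bid 30 (3.7 is the largest).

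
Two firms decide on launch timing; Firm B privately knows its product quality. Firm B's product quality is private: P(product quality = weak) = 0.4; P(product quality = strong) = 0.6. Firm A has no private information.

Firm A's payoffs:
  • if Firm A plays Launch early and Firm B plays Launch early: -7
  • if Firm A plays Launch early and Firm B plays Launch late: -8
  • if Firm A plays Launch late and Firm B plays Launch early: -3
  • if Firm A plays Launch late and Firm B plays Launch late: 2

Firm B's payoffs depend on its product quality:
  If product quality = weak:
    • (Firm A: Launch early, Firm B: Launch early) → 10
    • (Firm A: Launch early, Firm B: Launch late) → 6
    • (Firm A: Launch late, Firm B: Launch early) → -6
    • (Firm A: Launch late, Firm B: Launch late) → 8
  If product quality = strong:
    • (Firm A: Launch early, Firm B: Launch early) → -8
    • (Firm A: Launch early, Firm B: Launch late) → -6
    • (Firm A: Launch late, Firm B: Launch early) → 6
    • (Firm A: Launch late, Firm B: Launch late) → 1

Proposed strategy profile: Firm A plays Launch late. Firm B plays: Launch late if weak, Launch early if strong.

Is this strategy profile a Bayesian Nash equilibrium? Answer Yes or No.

Yes

Firm A plays Launch late: E[Launch late] = 0.4·(2) + 0.6·(-3) = -1; E[Launch early] = -7.4. Best-responding. ✓
Firm B (product quality weak), facing Launch late: Launch early gives -6, Launch late gives 8. Proposed Launch late is best. ✓
Firm B (product quality strong), facing Launch late: Launch early gives 6, Launch late gives 1. Proposed Launch early is best. ✓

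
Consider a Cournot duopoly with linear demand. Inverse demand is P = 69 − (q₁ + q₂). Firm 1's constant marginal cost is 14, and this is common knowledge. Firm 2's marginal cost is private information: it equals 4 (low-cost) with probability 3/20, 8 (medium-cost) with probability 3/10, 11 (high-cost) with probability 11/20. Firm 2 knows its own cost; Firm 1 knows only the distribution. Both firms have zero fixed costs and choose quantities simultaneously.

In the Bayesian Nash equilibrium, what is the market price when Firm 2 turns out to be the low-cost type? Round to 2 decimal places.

28.16

Firm 2 with cost c maximizes (69 − (q₁+q₂) − c)·q₂, giving q₂(c) = (69 − c − q₁)/2.
E[c₂] = 3/20·4 + 3/10·8 + 11/20·11 = 9.05
Firm 1's FOC against E[q₂] yields q₁ = (69 − 2·14 + E[c₂])/3 = (69 − 28 + 9.05)/3 = 16.6833.
q₂(low-cost) = 24.1583, so P = 69 − (16.6833 + 24.1583) = 28.1583.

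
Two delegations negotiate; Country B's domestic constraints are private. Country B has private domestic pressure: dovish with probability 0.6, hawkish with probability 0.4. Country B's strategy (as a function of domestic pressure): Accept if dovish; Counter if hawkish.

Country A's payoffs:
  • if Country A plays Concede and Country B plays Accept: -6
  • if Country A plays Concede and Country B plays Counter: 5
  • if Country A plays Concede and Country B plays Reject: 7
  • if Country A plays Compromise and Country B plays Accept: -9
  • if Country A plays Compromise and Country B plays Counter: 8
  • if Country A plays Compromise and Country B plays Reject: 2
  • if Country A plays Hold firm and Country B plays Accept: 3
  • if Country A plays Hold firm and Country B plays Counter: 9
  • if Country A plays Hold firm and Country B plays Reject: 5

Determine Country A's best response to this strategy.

Compute Country A's expected payoff for each action, taking the expectation over Country B's type.
E[Concede] = 0.6·(-6) + 0.4·(5) = -1.6
E[Compromise] = 0.6·(-9) + 0.4·(8) = -2.2
E[Hold firm] = 0.6·(3) + 0.4·(9) = 5.4
Best response: Hold firm (5.4 is the largest).

Hold firm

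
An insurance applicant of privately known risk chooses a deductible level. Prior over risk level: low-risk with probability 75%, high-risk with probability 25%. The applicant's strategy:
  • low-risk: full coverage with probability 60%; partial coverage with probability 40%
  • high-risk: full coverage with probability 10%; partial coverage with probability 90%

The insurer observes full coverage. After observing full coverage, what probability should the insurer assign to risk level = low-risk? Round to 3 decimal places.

0.947

P(full coverage) = 0.75·0.6 + 0.25·0.1 = 0.475
P(low-risk | full coverage) = (0.75·0.6) / 0.475 = 0.45 / 0.475 = 0.947368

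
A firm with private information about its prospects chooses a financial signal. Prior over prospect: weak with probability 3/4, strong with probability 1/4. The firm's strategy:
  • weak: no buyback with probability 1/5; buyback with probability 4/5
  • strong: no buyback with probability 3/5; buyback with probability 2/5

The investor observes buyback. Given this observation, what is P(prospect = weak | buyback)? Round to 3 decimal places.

P(buyback) = (3/4)·(4/5) + (1/4)·(2/5) = 7/10
P(weak | buyback) = ((3/4)·(4/5)) / (7/10) = (3/5) / (7/10) = 6/7

0.857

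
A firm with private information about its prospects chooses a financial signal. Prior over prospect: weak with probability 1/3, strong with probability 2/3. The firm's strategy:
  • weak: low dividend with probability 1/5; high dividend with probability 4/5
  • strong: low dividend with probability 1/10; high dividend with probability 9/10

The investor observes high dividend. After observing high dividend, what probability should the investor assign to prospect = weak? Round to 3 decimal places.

Apply Bayes' rule using the sender's strategy as the likelihood.
P(high dividend) = (1/3)·(4/5) + (2/3)·(9/10) = 13/15
P(weak | high dividend) = ((1/3)·(4/5)) / (13/15) = (4/15) / (13/15) = 4/13

0.308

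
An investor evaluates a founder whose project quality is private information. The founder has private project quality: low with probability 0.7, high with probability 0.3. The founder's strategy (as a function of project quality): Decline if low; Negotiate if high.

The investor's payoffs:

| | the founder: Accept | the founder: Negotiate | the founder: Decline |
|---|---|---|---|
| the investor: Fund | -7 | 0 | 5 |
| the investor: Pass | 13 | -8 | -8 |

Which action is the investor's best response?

Fund

E[Fund] = 0.7·(5) + 0.3·(0) = 3.5
E[Pass] = 0.7·(-8) + 0.3·(-8) = -8
Best response: Fund (3.5 is the largest).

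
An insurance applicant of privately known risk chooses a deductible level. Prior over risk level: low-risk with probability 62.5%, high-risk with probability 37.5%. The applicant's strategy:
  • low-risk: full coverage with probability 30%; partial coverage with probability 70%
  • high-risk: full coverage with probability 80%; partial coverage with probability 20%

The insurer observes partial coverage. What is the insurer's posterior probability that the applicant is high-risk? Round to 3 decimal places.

0.146

P(partial coverage) = 0.625·0.7 + 0.375·0.2 = 0.5125
P(high-risk | partial coverage) = (0.375·0.2) / 0.5125 = 0.075 / 0.5125 = 0.146341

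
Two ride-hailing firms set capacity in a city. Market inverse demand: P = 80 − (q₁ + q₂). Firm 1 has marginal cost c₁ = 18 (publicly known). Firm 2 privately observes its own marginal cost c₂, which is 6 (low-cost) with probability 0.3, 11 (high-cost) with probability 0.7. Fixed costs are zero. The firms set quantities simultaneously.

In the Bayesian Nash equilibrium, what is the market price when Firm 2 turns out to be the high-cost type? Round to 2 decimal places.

Each type of Firm 2 best-responds to q₁; Firm 1 best-responds to the expected q₂ over Firm 2's types.
Firm 2 with cost c maximizes (80 − (q₁+q₂) − c)·q₂, giving q₂(c) = (80 − c − q₁)/2.
E[c₂] = 0.3·6 + 0.7·11 = 9.5
Firm 1's FOC against E[q₂] yields q₁ = (80 − 2·18 + E[c₂])/3 = (80 − 36 + 9.5)/3 = 17.8333.
q₂(high-cost) = 25.5833, so P = 80 − (17.8333 + 25.5833) = 36.5833.

36.58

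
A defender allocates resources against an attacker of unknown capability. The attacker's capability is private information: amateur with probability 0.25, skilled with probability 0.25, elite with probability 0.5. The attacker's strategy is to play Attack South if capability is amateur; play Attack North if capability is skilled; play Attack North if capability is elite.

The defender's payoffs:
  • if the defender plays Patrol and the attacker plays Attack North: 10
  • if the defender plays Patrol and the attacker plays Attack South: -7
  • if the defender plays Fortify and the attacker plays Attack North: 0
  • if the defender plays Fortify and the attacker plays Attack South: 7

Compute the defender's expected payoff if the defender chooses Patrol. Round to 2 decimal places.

5.75

E[Patrol] = 0.25·(-7) + 0.25·10 + 0.5·10 = (-1.75) + 2.5 + 5 = 5.75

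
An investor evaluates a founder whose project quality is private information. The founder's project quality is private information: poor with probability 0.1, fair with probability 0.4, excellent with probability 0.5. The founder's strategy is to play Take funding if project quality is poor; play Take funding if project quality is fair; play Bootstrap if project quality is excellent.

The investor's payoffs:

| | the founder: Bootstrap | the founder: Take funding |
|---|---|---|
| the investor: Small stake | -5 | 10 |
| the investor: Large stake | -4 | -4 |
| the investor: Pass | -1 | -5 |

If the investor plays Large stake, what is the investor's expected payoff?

-4

E[Large stake] = 0.1·(-4) + 0.4·(-4) + 0.5·(-4) = (-0.4) + (-1.6) + (-2) = -4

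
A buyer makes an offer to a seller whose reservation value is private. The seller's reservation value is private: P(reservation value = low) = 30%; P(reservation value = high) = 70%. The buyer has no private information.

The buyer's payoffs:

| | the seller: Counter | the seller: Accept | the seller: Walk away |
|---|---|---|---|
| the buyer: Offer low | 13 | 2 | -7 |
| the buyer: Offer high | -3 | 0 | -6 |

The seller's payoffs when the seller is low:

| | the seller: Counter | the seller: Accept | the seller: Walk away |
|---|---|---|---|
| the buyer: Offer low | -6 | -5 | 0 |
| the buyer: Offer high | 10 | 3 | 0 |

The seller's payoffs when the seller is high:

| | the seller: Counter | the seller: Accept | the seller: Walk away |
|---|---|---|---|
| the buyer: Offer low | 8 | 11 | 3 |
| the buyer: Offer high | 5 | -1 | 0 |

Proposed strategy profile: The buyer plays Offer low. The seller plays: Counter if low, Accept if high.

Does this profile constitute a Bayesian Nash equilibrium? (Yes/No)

The buyer plays Offer low: E[Offer low] = 0.3·(13) + 0.7·(2) = 5.3; E[Offer high] = -0.9. Best-responding. ✓
The seller (reservation value low), facing Offer low: Counter gives -6, Accept gives -5, Walk away gives 0. Proposed Counter is not best — profitable deviation exists. ✗
The seller (reservation value high), facing Offer low: Counter gives 8, Accept gives 11, Walk away gives 3. Proposed Accept is best. ✓

No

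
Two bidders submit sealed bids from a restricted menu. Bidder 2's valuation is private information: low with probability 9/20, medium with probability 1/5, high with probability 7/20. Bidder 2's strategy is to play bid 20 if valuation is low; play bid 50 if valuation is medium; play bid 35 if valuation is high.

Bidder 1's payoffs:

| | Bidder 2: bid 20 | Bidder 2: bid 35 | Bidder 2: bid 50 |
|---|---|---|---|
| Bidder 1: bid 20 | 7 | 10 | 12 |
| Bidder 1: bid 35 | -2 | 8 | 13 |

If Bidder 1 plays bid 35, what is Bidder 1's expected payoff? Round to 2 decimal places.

4.50

E[bid 35] = 9/20·(-2) + 1/5·13 + 7/20·8 = (-9/10) + 13/5 + 14/5 = 9/2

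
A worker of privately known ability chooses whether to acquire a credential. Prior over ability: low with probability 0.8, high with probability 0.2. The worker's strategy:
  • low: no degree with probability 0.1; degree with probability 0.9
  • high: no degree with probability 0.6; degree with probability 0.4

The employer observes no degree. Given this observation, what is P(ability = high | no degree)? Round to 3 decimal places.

P(no degree) = 0.8·0.1 + 0.2·0.6 = 0.2
P(high | no degree) = (0.2·0.6) / 0.2 = 0.12 / 0.2 = 0.6

0.600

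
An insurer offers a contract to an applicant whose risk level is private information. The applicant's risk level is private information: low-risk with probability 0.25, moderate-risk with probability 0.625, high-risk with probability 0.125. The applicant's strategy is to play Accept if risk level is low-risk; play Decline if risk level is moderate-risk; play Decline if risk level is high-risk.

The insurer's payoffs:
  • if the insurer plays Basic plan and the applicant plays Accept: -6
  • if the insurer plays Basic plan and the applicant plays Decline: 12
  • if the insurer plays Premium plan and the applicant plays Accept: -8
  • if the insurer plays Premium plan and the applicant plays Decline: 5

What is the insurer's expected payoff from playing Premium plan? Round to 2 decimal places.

E[Premium plan] = 0.25·(-8) + 0.625·5 + 0.125·5 = (-2) + 3.125 + 0.625 = 1.75

1.75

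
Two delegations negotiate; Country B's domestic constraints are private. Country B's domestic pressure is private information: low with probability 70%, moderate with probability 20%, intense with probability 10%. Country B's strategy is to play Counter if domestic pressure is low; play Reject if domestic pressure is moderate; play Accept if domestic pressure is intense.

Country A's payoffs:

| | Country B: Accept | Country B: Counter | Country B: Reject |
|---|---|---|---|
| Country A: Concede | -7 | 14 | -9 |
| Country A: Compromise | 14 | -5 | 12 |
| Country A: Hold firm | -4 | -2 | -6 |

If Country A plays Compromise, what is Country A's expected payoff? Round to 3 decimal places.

0.300

E[Compromise] = 0.7·(-5) + 0.2·12 + 0.1·14 = (-3.5) + 2.4 + 1.4 = 0.3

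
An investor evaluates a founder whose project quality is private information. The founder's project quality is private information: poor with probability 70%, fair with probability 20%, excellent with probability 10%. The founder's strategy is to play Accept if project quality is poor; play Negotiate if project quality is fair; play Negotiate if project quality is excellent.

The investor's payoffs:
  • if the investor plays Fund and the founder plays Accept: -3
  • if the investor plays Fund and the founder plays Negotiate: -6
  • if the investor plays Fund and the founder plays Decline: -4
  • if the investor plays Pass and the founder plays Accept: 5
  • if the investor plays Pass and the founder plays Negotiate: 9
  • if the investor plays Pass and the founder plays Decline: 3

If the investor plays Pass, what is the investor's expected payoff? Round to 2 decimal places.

6.20

Take the expectation over the founder's project quality, weighting each type's action by its prior probability.
E[Pass] = 0.7·5 + 0.2·9 + 0.1·9 = 3.5 + 1.8 + 0.9 = 6.2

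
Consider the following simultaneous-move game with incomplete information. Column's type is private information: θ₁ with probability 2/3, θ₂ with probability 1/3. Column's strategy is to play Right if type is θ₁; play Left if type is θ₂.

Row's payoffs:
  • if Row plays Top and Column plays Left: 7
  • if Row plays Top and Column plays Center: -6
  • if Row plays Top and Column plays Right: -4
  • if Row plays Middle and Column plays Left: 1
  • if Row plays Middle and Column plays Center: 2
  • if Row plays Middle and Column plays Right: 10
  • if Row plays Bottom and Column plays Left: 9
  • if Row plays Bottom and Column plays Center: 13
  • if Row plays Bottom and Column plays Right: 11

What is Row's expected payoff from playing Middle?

7

Take the expectation over Column's type, weighting each type's action by its prior probability.
E[Middle] = 2/3·10 + 1/3·1 = 20/3 + 1/3 = 7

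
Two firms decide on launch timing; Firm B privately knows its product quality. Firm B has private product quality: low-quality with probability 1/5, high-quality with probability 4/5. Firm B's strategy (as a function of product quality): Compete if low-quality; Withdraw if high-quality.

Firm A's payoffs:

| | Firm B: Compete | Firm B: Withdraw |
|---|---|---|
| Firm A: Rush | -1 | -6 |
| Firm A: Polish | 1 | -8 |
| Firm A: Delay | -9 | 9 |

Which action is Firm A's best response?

E[Rush] = 1/5·(-1) + 4/5·(-6) = -5
E[Polish] = 1/5·(1) + 4/5·(-8) = -31/5
E[Delay] = 1/5·(-9) + 4/5·(9) = 27/5
Best response: Delay (27/5 is the largest).

Delay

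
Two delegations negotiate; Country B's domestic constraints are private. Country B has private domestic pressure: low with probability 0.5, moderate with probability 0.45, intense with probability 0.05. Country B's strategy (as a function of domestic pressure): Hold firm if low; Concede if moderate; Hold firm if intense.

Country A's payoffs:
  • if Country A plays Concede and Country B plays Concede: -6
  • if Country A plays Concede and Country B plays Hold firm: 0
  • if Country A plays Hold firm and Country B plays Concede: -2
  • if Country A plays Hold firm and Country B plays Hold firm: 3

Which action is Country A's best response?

Hold firm

E[Concede] = 0.5·(0) + 0.45·(-6) + 0.05·(0) = -2.7
E[Hold firm] = 0.5·(3) + 0.45·(-2) + 0.05·(3) = 0.75
Best response: Hold firm (0.75 is the largest).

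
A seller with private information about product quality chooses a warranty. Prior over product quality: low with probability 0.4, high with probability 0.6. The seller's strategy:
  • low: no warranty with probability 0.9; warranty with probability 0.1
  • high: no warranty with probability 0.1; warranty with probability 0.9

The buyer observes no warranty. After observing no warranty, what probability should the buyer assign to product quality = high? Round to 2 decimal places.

0.14

P(no warranty) = 0.4·0.9 + 0.6·0.1 = 0.42
P(high | no warranty) = (0.6·0.1) / 0.42 = 0.06 / 0.42 = 0.142857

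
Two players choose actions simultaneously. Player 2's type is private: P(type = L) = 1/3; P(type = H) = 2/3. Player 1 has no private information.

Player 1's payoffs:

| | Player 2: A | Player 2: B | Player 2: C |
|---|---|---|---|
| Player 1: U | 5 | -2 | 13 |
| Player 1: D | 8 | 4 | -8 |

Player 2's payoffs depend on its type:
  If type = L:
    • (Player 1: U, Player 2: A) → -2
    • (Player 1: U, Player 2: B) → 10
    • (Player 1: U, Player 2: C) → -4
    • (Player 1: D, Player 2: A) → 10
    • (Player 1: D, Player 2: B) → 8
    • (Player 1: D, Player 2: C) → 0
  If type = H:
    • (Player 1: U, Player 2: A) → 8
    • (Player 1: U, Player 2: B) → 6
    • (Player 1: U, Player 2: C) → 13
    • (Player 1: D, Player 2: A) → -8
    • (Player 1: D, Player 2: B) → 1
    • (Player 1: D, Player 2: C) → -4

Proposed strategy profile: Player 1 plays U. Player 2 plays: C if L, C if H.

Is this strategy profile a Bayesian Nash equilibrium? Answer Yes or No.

No

Player 1 plays U: E[U] = 1/3·(13) + 2/3·(13) = 13; E[D] = -8. Best-responding. ✓
Player 2 (type L), facing U: A gives -2, B gives 10, C gives -4. Proposed C is not best — profitable deviation exists. ✗
Player 2 (type H), facing U: A gives 8, B gives 6, C gives 13. Proposed C is best. ✓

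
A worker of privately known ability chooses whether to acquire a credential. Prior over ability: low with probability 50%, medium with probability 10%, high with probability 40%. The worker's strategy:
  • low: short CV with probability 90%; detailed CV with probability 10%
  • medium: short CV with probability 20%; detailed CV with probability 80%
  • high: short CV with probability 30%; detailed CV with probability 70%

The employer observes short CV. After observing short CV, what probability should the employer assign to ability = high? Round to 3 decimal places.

P(short CV) = 0.5·0.9 + 0.1·0.2 + 0.4·0.3 = 0.59
P(high | short CV) = (0.4·0.3) / 0.59 = 0.12 / 0.59 = 0.20339

0.203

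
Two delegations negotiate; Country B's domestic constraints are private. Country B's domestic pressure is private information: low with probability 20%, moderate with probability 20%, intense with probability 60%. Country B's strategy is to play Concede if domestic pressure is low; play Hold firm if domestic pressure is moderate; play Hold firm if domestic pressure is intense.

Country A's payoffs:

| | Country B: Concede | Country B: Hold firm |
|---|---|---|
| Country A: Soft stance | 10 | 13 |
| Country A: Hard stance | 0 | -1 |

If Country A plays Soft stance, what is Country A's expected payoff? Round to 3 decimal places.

Take the expectation over Country B's domestic pressure, weighting each type's action by its prior probability.
E[Soft stance] = 0.2·10 + 0.2·13 + 0.6·13 = 2 + 2.6 + 7.8 = 12.4

12.400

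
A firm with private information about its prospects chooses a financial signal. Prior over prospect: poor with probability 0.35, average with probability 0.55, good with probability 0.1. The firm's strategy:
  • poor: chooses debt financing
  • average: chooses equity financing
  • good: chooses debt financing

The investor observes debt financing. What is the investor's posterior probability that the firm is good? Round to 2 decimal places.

0.22

Apply Bayes' rule using the sender's strategy as the likelihood.
P(debt financing) = 0.35·1 + 0.55·0 + 0.1·1 = 0.45
P(good | debt financing) = (0.1·1) / 0.45 = 0.1 / 0.45 = 0.222222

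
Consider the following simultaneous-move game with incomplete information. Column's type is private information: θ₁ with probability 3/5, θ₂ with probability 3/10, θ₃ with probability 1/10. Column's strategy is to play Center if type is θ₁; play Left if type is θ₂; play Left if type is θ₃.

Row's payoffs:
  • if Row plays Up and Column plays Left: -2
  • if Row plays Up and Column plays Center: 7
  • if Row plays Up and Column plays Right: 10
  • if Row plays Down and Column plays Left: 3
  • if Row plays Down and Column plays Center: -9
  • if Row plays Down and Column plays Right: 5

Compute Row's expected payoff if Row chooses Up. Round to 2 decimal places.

3.40

Take the expectation over Column's type, weighting each type's action by its prior probability.
E[Up] = 3/5·7 + 3/10·(-2) + 1/10·(-2) = 21/5 + (-3/5) + (-1/5) = 17/5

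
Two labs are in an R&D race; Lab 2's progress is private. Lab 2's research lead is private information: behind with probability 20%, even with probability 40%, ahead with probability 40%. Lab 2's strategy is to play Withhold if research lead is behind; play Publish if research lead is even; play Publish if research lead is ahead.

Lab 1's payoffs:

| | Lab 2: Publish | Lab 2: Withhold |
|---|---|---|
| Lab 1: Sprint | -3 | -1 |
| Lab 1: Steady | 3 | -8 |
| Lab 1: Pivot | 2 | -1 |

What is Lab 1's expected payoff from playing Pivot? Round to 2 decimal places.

1.40

E[Pivot] = 0.2·(-1) + 0.4·2 + 0.4·2 = (-0.2) + 0.8 + 0.8 = 1.4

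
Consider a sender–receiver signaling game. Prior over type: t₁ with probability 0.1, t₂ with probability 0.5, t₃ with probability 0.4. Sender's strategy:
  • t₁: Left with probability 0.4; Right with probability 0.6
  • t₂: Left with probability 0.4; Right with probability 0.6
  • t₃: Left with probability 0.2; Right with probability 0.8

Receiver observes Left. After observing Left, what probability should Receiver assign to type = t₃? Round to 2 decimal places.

0.25

Apply Bayes' rule using the sender's strategy as the likelihood.
P(Left) = 0.1·0.4 + 0.5·0.4 + 0.4·0.2 = 0.32
P(t₃ | Left) = (0.4·0.2) / 0.32 = 0.08 / 0.32 = 0.25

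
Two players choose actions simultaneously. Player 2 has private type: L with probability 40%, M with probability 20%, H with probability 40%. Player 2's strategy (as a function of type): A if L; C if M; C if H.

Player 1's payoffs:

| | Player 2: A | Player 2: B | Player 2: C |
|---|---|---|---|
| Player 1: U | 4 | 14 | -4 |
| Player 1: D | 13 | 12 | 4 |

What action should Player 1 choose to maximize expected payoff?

Compute Player 1's expected payoff for each action, taking the expectation over Player 2's type.
E[U] = 0.4·(4) + 0.2·(-4) + 0.4·(-4) = -0.8
E[D] = 0.4·(13) + 0.2·(4) + 0.4·(4) = 7.6
Best response: D (7.6 is the largest).

D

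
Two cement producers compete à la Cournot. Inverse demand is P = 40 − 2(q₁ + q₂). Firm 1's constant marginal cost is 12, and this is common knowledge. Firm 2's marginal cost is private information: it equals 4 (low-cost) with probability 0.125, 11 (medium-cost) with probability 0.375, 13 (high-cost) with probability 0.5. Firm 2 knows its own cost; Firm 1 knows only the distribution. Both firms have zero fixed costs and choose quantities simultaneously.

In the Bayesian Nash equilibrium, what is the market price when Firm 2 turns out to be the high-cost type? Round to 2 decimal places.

Type-c best response for Firm 2: q₂(c) = (40 − c)/4 − q₁/2.
Firm 1 maximizes expected profit; its first-order condition is 40 − 4q₁ − 2E[q₂] − 12 = 0.
Substituting E[q₂] and solving: E[c₂] = 11.125, so q₁ = (40 − 2·12 + 11.125)/6 = 4.52083.
q₂(high-cost) = 4.48958, so P = 40 − 2·(4.52083 + 4.48958) = 21.9792.

21.98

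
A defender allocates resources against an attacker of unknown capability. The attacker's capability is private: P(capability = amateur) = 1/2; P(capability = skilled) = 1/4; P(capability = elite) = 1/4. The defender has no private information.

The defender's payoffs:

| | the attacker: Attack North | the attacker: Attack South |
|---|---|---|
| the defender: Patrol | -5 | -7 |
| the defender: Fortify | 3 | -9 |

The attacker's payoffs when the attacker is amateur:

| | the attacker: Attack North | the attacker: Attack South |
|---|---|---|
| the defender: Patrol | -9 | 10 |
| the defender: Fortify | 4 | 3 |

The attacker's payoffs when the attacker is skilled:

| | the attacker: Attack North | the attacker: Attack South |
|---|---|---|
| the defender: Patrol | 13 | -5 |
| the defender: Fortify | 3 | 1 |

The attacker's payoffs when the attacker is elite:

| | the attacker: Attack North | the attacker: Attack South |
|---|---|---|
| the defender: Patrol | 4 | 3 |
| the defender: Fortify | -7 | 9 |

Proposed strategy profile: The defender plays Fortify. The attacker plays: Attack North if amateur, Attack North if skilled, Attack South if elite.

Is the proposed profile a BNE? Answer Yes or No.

Yes

The defender plays Fortify: E[Fortify] = 1/2·(3) + 1/4·(3) + 1/4·(-9) = 0; E[Patrol] = -11/2. Best-responding. ✓
The attacker (capability amateur), facing Fortify: Attack North gives 4, Attack South gives 3. Proposed Attack North is best. ✓
The attacker (capability skilled), facing Fortify: Attack North gives 3, Attack South gives 1. Proposed Attack North is best. ✓
The attacker (capability elite), facing Fortify: Attack North gives -7, Attack South gives 9. Proposed Attack South is best. ✓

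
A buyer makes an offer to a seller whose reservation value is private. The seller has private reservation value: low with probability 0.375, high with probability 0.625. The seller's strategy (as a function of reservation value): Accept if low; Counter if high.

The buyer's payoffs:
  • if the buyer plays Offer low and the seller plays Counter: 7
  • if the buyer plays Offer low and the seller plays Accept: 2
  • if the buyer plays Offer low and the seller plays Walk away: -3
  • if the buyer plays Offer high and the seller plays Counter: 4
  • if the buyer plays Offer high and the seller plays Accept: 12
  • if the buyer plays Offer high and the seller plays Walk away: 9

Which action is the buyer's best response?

E[Offer low] = 0.375·(2) + 0.625·(7) = 5.125
E[Offer high] = 0.375·(12) + 0.625·(4) = 7
Best response: Offer high (7 is the largest).

Offer high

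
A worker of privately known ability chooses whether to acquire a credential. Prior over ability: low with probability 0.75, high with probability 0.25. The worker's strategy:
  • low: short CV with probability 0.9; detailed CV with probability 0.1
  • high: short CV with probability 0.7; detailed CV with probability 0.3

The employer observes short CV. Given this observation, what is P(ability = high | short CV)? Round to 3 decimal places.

0.206

Apply Bayes' rule using the sender's strategy as the likelihood.
P(short CV) = 0.75·0.9 + 0.25·0.7 = 0.85
P(high | short CV) = (0.25·0.7) / 0.85 = 0.175 / 0.85 = 0.205882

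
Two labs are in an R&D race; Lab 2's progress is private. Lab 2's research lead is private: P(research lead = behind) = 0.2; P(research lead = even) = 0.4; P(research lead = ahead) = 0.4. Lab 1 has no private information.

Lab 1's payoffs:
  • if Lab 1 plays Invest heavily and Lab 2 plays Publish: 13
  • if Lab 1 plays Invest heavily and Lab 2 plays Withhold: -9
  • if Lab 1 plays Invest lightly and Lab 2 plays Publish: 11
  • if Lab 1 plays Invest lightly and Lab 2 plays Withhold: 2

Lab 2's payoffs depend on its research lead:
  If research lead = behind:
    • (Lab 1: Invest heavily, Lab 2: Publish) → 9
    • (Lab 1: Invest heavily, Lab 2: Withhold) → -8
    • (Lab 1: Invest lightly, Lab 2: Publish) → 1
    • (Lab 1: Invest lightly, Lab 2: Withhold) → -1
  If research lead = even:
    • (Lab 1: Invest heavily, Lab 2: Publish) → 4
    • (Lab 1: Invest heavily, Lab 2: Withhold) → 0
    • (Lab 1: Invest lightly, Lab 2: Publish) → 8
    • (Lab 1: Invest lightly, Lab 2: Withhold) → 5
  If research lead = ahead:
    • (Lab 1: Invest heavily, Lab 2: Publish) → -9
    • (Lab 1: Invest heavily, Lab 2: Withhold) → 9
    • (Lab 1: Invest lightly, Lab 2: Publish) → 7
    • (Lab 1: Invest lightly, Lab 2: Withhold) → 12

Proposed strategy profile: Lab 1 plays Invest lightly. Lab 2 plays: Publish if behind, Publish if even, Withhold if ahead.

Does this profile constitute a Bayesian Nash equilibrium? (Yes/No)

Yes

A profile is a BNE iff every type of every player is best-responding given beliefs about the other side.
Lab 1 plays Invest lightly: E[Invest lightly] = 0.2·(11) + 0.4·(11) + 0.4·(2) = 7.4; E[Invest heavily] = 4.2. Best-responding. ✓
Lab 2 (research lead behind), facing Invest lightly: Publish gives 1, Withhold gives -1. Proposed Publish is best. ✓
Lab 2 (research lead even), facing Invest lightly: Publish gives 8, Withhold gives 5. Proposed Publish is best. ✓
Lab 2 (research lead ahead), facing Invest lightly: Publish gives 7, Withhold gives 12. Proposed Withhold is best. ✓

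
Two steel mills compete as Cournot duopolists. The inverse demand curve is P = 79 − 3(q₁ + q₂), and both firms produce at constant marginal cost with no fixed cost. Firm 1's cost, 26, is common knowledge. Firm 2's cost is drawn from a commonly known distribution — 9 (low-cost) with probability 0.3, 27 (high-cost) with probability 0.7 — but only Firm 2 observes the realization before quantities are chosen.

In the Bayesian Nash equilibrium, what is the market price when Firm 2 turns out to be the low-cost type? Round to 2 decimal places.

35.90

Type-c best response for Firm 2: q₂(c) = (79 − c)/6 − q₁/2.
Firm 1 maximizes expected profit; its first-order condition is 79 − 6q₁ − 3E[q₂] − 26 = 0.
Substituting E[q₂] and solving: E[c₂] = 21.6, so q₁ = (79 − 2·26 + 21.6)/9 = 5.4.
q₂(low-cost) = 8.96667, so P = 79 − 3·(5.4 + 8.96667) = 35.9.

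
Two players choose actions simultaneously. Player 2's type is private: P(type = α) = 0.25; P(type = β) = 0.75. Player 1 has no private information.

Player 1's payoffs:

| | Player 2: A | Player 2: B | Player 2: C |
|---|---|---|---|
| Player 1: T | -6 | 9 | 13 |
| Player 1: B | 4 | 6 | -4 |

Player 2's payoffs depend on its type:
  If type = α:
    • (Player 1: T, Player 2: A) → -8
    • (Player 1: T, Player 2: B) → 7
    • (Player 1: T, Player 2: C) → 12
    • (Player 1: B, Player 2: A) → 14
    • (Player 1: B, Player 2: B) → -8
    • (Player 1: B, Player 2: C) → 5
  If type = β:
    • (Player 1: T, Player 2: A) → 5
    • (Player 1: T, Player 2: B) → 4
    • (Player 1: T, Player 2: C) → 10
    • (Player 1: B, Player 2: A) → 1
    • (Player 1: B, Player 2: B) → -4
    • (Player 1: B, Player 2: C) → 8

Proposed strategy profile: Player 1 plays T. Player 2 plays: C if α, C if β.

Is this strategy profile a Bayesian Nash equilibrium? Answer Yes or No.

Player 1 plays T: E[T] = 0.25·(13) + 0.75·(13) = 13; E[B] = -4. Best-responding. ✓
Player 2 (type α), facing T: A gives -8, B gives 7, C gives 12. Proposed C is best. ✓
Player 2 (type β), facing T: A gives 5, B gives 4, C gives 10. Proposed C is best. ✓

Yes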